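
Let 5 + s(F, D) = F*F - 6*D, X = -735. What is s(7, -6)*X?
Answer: -58800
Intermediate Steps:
s(F, D) = -5 + F² - 6*D (s(F, D) = -5 + (F*F - 6*D) = -5 + (F² - 6*D) = -5 + F² - 6*D)
s(7, -6)*X = (-5 + 7² - 6*(-6))*(-735) = (-5 + 49 + 36)*(-735) = 80*(-735) = -58800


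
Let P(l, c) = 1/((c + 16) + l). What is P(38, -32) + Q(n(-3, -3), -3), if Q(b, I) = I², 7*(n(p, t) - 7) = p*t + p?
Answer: 199/22 ≈ 9.0455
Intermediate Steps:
n(p, t) = 7 + p/7 + p*t/7 (n(p, t) = 7 + (p*t + p)/7 = 7 + (p + p*t)/7 = 7 + (p/7 + p*t/7) = 7 + p/7 + p*t/7)
P(l, c) = 1/(16 + c + l) (P(l, c) = 1/((16 + c) + l) = 1/(16 + c + l))
P(38, -32) + Q(n(-3, -3), -3) = 1/(16 - 32 + 38) + (-3)² = 1/22 + 9 = 199/22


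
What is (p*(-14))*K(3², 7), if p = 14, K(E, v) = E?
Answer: -1764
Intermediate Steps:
(p*(-14))*K(3², 7) = (14*(-14))*3² = -196*9 = -1764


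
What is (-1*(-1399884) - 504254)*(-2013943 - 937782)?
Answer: -2643653461750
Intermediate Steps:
(-1*(-1399884) - 504254)*(-2013943 - 937782) = (1399884 - 504254)*(-2951725) = 895630*(-2951725) = -2643653461750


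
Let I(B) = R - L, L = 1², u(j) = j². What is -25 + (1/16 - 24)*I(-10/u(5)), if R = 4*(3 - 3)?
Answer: -17/16 ≈ -1.0625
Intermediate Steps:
R = 0 (R = 4*0 = 0)
L = 1
I(B) = -1 (I(B) = 0 - 1*1 = 0 - 1 = -1)
-25 + (1/16 - 24)*I(-10/u(5)) = -25 + (1/16 - 24)*(-1) = -25 - 383/16*(-1) = -25 + 383/16 = -17/16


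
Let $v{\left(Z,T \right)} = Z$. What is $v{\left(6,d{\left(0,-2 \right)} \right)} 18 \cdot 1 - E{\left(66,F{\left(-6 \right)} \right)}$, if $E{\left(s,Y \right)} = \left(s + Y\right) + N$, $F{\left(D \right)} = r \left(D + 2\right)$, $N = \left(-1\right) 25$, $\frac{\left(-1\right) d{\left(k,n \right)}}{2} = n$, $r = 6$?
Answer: $91$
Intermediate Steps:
$d{\left(k,n \right)} = - 2 n$
$N = -25$
$F{\left(D \right)} = 12 + 6 D$ ($F{\left(D \right)} = 6 \left(D + 2\right) = 6 \left(2 + D\right) = 12 + 6 D$)
$E{\left(s,Y \right)} = -25 + Y + s$ ($E{\left(s,Y \right)} = \left(s + Y\right) - 25 = \left(Y + s\right) - 25 = -25 + Y + s$)
$v{\left(6,d{\left(0,-2 \right)} \right)} 18 \cdot 1 - E{\left(66,F{\left(-6 \right)} \right)} = 6 \cdot 18 \cdot 1 - \left(-25 + \left(12 + 6 \left(-6\right)\right) + 66\right) = 108 \cdot 1 - \left(-25 + \left(12 - 36\right) + 66\right) = 108 - \left(-25 - 24 + 66\right) = 108 - 17 = 91$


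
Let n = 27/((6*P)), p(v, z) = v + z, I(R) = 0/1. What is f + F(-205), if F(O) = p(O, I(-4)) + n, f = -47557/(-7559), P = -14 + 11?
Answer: -3026753/15118 ≈ -200.21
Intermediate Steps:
I(R) = 0 (I(R) = 0*1 = 0)
P = -3
f = 47557/7559 (f = -47557*(-1/7559) = 47557/7559 ≈ 6.2914)
n = -3/2 (n = 27/((6*(-3))) = 27/(-18) = 27*(-1/18) = -3/2 ≈ -1.5000)
F(O) = -3/2 + O (F(O) = (O + 0) - 3/2 = O - 3/2 = -3/2 + O)
f + F(-205) = 47557/7559 + (-3/2 - 205) = 47557/7559 - 413/2 = -3026753/15118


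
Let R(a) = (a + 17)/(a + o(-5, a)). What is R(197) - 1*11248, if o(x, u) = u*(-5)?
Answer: -4431819/394 ≈ -11248.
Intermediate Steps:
o(x, u) = -5*u
R(a) = -(17 + a)/(4*a) (R(a) = (a + 17)/(a - 5*a) = (17 + a)/((-4*a)) = (17 + a)*(-1/(4*a)) = -(17 + a)/(4*a))
R(197) - 1*11248 = (¼)*(-17 - 1*197)/197 - 1*11248 = (¼)*(1/197)*(-17 - 197) - 11248 = (¼)*(1/197)*(-214) - 11248 = -107/394 - 11248 = -4431819/394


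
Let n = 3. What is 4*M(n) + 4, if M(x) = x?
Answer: 16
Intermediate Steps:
4*M(n) + 4 = 4*3 + 4 = 12 + 4 = 16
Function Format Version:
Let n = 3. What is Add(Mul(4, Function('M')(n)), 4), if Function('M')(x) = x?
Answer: 16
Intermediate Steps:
Add(Mul(4, Function('M')(n)), 4) = Add(Mul(4, 3), 4) = Add(12, 4) = 16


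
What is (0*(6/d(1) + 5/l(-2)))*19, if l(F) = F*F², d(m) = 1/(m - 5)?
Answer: 0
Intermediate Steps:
d(m) = 1/(-5 + m)
l(F) = F³
(0*(6/d(1) + 5/l(-2)))*19 = (0*(6/(1/(-5 + 1)) + 5/((-2)³)))*19 = (0*(6/(1/(-4)) + 5/(-8)))*19 = (0*(6/(-¼) + 5*(-⅛)))*19 = (0*(6*(-4) - 5/8))*19 = (0*(-24 - 5/8))*19 = (0*(-197/8))*19 = 0*19 = 0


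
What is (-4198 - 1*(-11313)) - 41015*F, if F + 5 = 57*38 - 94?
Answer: -84770890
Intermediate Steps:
F = 2067 (F = -5 + (57*38 - 94) = -5 + (2166 - 94) = -5 + 2072 = 2067)
(-4198 - 1*(-11313)) - 41015*F = (-4198 - 1*(-11313)) - 41015/(1/2067) = (-4198 + 11313) - 41015/1/2067 = 7115 - 41015*2067 = 7115 - 84778005 = -84770890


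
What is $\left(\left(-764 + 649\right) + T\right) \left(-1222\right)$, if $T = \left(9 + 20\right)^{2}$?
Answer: $-887172$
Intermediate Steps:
$T = 841$ ($T = 29^{2} = 841$)
$\left(\left(-764 + 649\right) + T\right) \left(-1222\right) = \left(\left(-764 + 649\right) + 841\right) \left(-1222\right) = \left(-115 + 841\right) \left(-1222\right) = 726 \left(-1222\right) = -887172$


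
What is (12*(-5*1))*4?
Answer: -240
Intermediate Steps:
(12*(-5*1))*4 = (12*(-5))*4 = -60*4 = -240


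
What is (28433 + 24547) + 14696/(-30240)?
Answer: 200262563/3780 ≈ 52980.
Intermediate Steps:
(28433 + 24547) + 14696/(-30240) = 52980 + 14696*(-1/30240) = 52980 - 1837/3780 = 200262563/3780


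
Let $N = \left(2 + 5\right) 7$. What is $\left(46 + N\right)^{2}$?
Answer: $9025$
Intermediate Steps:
$N = 49$ ($N = 7 \cdot 7 = 49$)
$\left(46 + N\right)^{2} = \left(46 + 49\right)^{2} = 95^{2} = 9025$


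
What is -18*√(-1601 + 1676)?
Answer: -90*√3 ≈ -155.88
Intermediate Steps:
-18*√(-1601 + 1676) = -90*√3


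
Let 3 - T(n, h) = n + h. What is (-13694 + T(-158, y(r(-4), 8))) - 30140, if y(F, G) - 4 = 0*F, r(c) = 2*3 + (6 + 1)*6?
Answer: -43677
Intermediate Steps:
r(c) = 48 (r(c) = 6 + 7*6 = 6 + 42 = 48)
y(F, G) = 4 (y(F, G) = 4 + 0*F = 4 + 0 = 4)
T(n, h) = 3 - h - n (T(n, h) = 3 - (n + h) = 3 - (h + n) = 3 + (-h - n) = 3 - h - n)
(-13694 + T(-158, y(r(-4), 8))) - 30140 = (-13694 + (3 - 1*4 - 1*(-158))) - 30140 = (-13694 + (3 - 4 + 158)) - 30140 = (-13694 + 157) - 30140 = -13537 - 30140 = -43677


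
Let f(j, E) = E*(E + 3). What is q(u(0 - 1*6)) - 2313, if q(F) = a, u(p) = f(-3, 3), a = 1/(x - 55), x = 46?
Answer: -20818/9 ≈ -2313.1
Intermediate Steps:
f(j, E) = E*(3 + E)
a = -⅑ (a = 1/(46 - 55) = 1/(-9) = -⅑ ≈ -0.11111)
u(p) = 18 (u(p) = 3*(3 + 3) = 3*6 = 18)
q(F) = -⅑
q(u(0 - 1*6)) - 2313 = -⅑ - 2313 = -20818/9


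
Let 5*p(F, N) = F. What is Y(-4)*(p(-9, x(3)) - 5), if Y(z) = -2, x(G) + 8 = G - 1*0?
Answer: 68/5 ≈ 13.600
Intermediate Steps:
x(G) = -8 + G (x(G) = -8 + (G - 1*0) = -8 + (G + 0) = -8 + G)
p(F, N) = F/5
Y(-4)*(p(-9, x(3)) - 5) = -2*((1/5)*(-9) - 5) = -2*(-9/5 - 5) = -2*(-34/5) = 68/5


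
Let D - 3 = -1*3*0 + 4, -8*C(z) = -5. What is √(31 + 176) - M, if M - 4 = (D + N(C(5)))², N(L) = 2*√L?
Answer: -111/2 - 7*√10 + 3*√23 ≈ -63.248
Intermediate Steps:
C(z) = 5/8 (C(z) = -⅛*(-5) = 5/8)
D = 7 (D = 3 + (-1*3*0 + 4) = 3 + (-3*0 + 4) = 3 + (0 + 4) = 3 + 4 = 7)
M = 4 + (7 + √10/2)² (M = 4 + (7 + 2*√(5/8))² = 4 + (7 + 2*(√10/4))² = 4 + (7 + √10/2)² ≈ 77.636)
√(31 + 176) - M = √(31 + 176) - (111/2 + 7*√10) = √207 + (-111/2 - 7*√10) = 3*√23 + (-111/2 - 7*√10) = -111/2 - 7*√10 + 3*√23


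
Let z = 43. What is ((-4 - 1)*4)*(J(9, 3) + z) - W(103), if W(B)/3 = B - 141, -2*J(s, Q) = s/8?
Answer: -2939/4 ≈ -734.75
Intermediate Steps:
J(s, Q) = -s/16 (J(s, Q) = -s/(2*8) = -s/16)
W(B) = -423 + 3*B (W(B) = 3*(B - 141) = 3*(-141 + B) = -423 + 3*B)
((-4 - 1)*4)*(J(9, 3) + z) - W(103) = ((-4 - 1)*4)*(-1/16*9 + 43) - (-423 + 3*103) = (-5*4)*(-9/16 + 43) - (-423 + 309) = -20*679/16 - 1*(-114) = -3395/4 + 114 = -2939/4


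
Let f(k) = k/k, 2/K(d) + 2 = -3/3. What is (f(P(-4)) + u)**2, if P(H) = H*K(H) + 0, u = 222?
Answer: 49729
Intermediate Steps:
K(d) = -2/3 (K(d) = 2/(-2 - 3/3) = 2/(-2 - 3*1/3) = 2/(-2 - 1) = 2/(-3) = 2*(-1/3) = -2/3)
P(H) = -2*H/3 (P(H) = H*(-2/3) + 0 = -2*H/3 + 0 = -2*H/3)
f(k) = 1
(f(P(-4)) + u)**2 = (1 + 222)**2 = 223**2 = 49729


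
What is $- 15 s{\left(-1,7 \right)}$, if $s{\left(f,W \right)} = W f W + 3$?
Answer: $690$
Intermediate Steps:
$s{\left(f,W \right)} = 3 + f W^{2}$ ($s{\left(f,W \right)} = f W^{2} + 3 = 3 + f W^{2}$)
$- 15 s{\left(-1,7 \right)} = - 15 \left(3 - 7^{2}\right) = - 15 \left(3 - 49\right) = \left(-15\right) \left(-46\right) = 690$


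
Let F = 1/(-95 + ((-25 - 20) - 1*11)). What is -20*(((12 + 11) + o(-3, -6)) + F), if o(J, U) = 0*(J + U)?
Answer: -69440/151 ≈ -459.87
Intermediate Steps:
o(J, U) = 0
F = -1/151 (F = 1/(-95 + (-45 - 11)) = 1/(-95 - 56) = 1/(-151) = -1/151 ≈ -0.0066225)
-20*(((12 + 11) + o(-3, -6)) + F) = -20*(((12 + 11) + 0) - 1/151) = -20*((23 + 0) - 1/151) = -20*(23 - 1/151) = -20*3472/151 = -69440/151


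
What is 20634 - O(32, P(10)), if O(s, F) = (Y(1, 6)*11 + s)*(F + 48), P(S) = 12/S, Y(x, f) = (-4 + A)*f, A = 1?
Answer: 144006/5 ≈ 28801.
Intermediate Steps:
Y(x, f) = -3*f (Y(x, f) = (-4 + 1)*f = -3*f)
O(s, F) = (-198 + s)*(48 + F) (O(s, F) = (-3*6*11 + s)*(F + 48) = (-18*11 + s)*(48 + F) = (-198 + s)*(48 + F))
20634 - O(32, P(10)) = 20634 - (-9504 - 2376/10 + 48*32 + (12/10)*32) = 20634 - (-9504 - 2376/10 + 1536 + (12*(1/10))*32) = 20634 - (-9504 - 198*6/5 + 1536 + (6/5)*32) = 20634 - (-9504 - 1188/5 + 1536 + 192/5) = 20634 - 1*(-40836/5) = 20634 + 40836/5 = 144006/5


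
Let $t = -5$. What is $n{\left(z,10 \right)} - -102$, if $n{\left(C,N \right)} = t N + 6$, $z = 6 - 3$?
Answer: $58$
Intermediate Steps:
$z = 3$ ($z = 6 - 3 = 3$)
$n{\left(C,N \right)} = 6 - 5 N$ ($n{\left(C,N \right)} = - 5 N + 6 = 6 - 5 N$)
$n{\left(z,10 \right)} - -102 = \left(6 - 50\right) - -102 = \left(6 - 50\right) + 102 = -44 + 102 = 58$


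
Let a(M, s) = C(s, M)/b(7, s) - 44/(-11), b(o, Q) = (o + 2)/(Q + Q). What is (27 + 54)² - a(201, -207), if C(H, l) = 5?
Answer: 6787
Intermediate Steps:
b(o, Q) = (2 + o)/(2*Q) (b(o, Q) = (2 + o)/((2*Q)) = (2 + o)*(1/(2*Q)) = (2 + o)/(2*Q))
a(M, s) = 4 + 10*s/9 (a(M, s) = 5/(((2 + 7)/(2*s))) - 44/(-11) = 5/(((½)*9/s)) - 44*(-1/11) = 5/((9/(2*s))) + 4 = 5*(2*s/9) + 4 = 10*s/9 + 4 = 4 + 10*s/9)
(27 + 54)² - a(201, -207) = (27 + 54)² - (4 + (10/9)*(-207)) = 81² - (4 - 230) = 6561 - 1*(-226) = 6561 + 226 = 6787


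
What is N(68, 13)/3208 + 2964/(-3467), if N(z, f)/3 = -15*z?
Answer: -5029383/2780534 ≈ -1.8088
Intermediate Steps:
N(z, f) = -45*z (N(z, f) = 3*(-15*z) = -45*z)
N(68, 13)/3208 + 2964/(-3467) = -45*68/3208 + 2964/(-3467) = -3060*1/3208 + 2964*(-1/3467) = -765/802 - 2964/3467 = -5029383/2780534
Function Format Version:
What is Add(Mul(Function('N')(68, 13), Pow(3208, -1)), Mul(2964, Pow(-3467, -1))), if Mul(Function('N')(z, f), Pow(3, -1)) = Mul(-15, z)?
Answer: Rational(-5029383, 2780534) ≈ -1.8088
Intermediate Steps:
Function('N')(z, f) = Mul(-45, z) (Function('N')(z, f) = Mul(3, Mul(-15, z)) = Mul(-45, z))
Add(Mul(Function('N')(68, 13), Pow(3208, -1)), Mul(2964, Pow(-3467, -1))) = Add(Mul(Mul(-45, 68), Pow(3208, -1)), Mul(2964, Pow(-3467, -1))) = Add(Mul(-3060, Rational(1, 3208)), Mul(2964, Rational(-1, 3467))) = Add(Rational(-765, 802), Rational(-2964, 3467)) = Rational(-5029383, 2780534)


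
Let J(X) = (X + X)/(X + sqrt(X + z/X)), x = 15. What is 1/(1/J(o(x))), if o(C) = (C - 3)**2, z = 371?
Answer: 5971968/2964877 - 3456*sqrt(21107)/2964877 ≈ 1.8449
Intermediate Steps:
o(C) = (-3 + C)**2
J(X) = 2*X/(X + sqrt(X + 371/X)) (J(X) = (X + X)/(X + sqrt(X + 371/X)) = (2*X)/(X + sqrt(X + 371/X)) = 2*X/(X + sqrt(X + 371/X)))
1/(1/J(o(x))) = 1/(1/(2*(-3 + 15)**2/((-3 + 15)**2 + sqrt((-3 + 15)**2 + 371/((-3 + 15)**2))))) = 1/(1/(2*12**2/(12**2 + sqrt(12**2 + 371/(12**2))))) = 1/(1/(2*144/(144 + sqrt(144 + 371/144)))) = 1/(1/(2*144/(144 + sqrt(21107/144)))) = 1/(1/(2*144/(144 + sqrt(21107)/12))) = 1/(1/(288/(144 + sqrt(21107)/12))) = 1/(1/2 + sqrt(21107)/3456)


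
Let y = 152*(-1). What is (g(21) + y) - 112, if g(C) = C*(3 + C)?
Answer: 240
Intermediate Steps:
y = -152
(g(21) + y) - 112 = (21*(3 + 21) - 152) - 112 = (21*24 - 152) - 112 = (504 - 152) - 112 = 352 - 112 = 240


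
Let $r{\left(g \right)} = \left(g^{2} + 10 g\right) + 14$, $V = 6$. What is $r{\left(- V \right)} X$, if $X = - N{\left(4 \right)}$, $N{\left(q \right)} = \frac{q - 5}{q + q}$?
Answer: $- \frac{5}{4} \approx -1.25$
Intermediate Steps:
$N{\left(q \right)} = \frac{-5 + q}{2 q}$
$r{\left(g \right)} = 14 + g^{2} + 10 g$
$X = \frac{1}{8}$ ($X = - \frac{-5 + 4}{2 \cdot 4} = - \frac{-1}{2 \cdot 4} = \left(-1\right) \left(- \frac{1}{8}\right) = \frac{1}{8} \approx 0.125$)
$r{\left(- V \right)} X = \left(14 + \left(\left(-1\right) 6\right)^{2} + 10 \left(\left(-1\right) 6\right)\right) \frac{1}{8} = \left(14 + \left(-6\right)^{2} + 10 \left(-6\right)\right) \frac{1}{8} = \left(14 + 36 - 60\right) \frac{1}{8} = \left(-10\right) \frac{1}{8} = - \frac{5}{4}$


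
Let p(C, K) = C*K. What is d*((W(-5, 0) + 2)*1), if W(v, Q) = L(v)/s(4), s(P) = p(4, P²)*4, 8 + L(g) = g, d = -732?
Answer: -91317/64 ≈ -1426.8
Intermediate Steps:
L(g) = -8 + g
s(P) = 16*P² (s(P) = (4*P²)*4 = 16*P²)
W(v, Q) = -1/32 + v/256 (W(v, Q) = (-8 + v)/((16*4²)) = (-8 + v)/((16*16)) = (-8 + v)/256 = (-8 + v)*(1/256) = -1/32 + v/256)
d*((W(-5, 0) + 2)*1) = -732*((-1/32 + (1/256)*(-5)) + 2) = -732*((-1/32 - 5/256) + 2) = -732*(-13/256 + 2) = -91317/64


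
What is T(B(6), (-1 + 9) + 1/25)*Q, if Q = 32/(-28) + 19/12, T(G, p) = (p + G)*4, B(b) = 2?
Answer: 9287/525 ≈ 17.690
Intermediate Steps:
T(G, p) = 4*G + 4*p (T(G, p) = (G + p)*4 = 4*G + 4*p)
Q = 37/84 (Q = 32*(-1/28) + 19*(1/12) = -8/7 + 19/12 = 37/84 ≈ 0.44048)
T(B(6), (-1 + 9) + 1/25)*Q = (4*2 + 4*((-1 + 9) + 1/25))*(37/84) = (8 + 4*(8 + 1/25))*(37/84) = (8 + 4*(201/25))*(37/84) = (8 + 804/25)*(37/84) = (1004/25)*(37/84) = 9287/525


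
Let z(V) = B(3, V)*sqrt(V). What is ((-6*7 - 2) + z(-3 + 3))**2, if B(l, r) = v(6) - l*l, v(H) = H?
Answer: 1936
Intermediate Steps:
B(l, r) = 6 - l**2 (B(l, r) = 6 - l*l = 6 - l**2)
z(V) = -3*sqrt(V) (z(V) = (6 - 1*3**2)*sqrt(V) = (6 - 1*9)*sqrt(V) = (6 - 9)*sqrt(V) = -3*sqrt(V))
((-6*7 - 2) + z(-3 + 3))**2 = ((-6*7 - 2) - 3*sqrt(-3 + 3))**2 = ((-42 - 2) - 3*sqrt(0))**2 = (-44 - 3*0)**2 = (-44 + 0)**2 = (-44)**2 = 1936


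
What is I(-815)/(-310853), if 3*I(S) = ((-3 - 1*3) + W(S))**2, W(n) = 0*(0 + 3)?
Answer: -12/310853 ≈ -3.8603e-5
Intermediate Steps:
W(n) = 0 (W(n) = 0*3 = 0)
I(S) = 12 (I(S) = ((-3 - 1*3) + 0)**2/3 = ((-3 - 3) + 0)**2/3 = (-6 + 0)**2/3 = (1/3)*(-6)**2 = (1/3)*36 = 12)
I(-815)/(-310853) = 12/(-310853) = 12*(-1/310853) = -12/310853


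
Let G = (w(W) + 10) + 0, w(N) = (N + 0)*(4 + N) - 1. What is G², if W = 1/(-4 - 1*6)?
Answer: 741321/10000 ≈ 74.132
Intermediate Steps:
W = -⅒ (W = 1/(-4 - 6) = 1/(-10) = -⅒ ≈ -0.10000)
w(N) = -1 + N*(4 + N) (w(N) = N*(4 + N) - 1 = -1 + N*(4 + N))
G = 861/100 (G = ((-1 + (-⅒)² + 4*(-⅒)) + 10) + 0 = ((-1 + 1/100 - ⅖) + 10) + 0 = (-139/100 + 10) + 0 = 861/100 + 0 = 861/100 ≈ 8.6100)
G² = (861/100)² = 741321/10000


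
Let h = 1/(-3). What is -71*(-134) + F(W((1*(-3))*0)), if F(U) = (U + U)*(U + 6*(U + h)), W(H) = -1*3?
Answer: 9652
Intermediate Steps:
W(H) = -3
h = -⅓ (h = 1*(-⅓) = -⅓ ≈ -0.33333)
F(U) = 2*U*(-2 + 7*U) (F(U) = (U + U)*(U + 6*(U - ⅓)) = (2*U)*(U + 6*(-⅓ + U)) = (2*U)*(U + (-2 + 6*U)) = (2*U)*(-2 + 7*U) = 2*U*(-2 + 7*U))
-71*(-134) + F(W((1*(-3))*0)) = -71*(-134) + 2*(-3)*(-2 + 7*(-3)) = 9514 + 2*(-3)*(-2 - 21) = 9514 + 2*(-3)*(-23) = 9514 + 138 = 9652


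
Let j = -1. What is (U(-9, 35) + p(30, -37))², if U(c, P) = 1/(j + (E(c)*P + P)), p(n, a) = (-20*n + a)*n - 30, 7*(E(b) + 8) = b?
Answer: 31022014807081/84681 ≈ 3.6634e+8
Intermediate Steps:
E(b) = -8 + b/7
p(n, a) = -30 + n*(a - 20*n) (p(n, a) = (a - 20*n)*n - 30 = n*(a - 20*n) - 30 = -30 + n*(a - 20*n))
U(c, P) = 1/(-1 + P + P*(-8 + c/7)) (U(c, P) = 1/(-1 + ((-8 + c/7)*P + P)) = 1/(-1 + (P*(-8 + c/7) + P)) = 1/(-1 + (P + P*(-8 + c/7))) = 1/(-1 + P + P*(-8 + c/7)))
(U(-9, 35) + p(30, -37))² = (7/(-7 - 49*35 + 35*(-9)) + (-30 - 20*30² - 37*30))² = (7/(-7 - 1715 - 315) + (-30 - 20*900 - 1110))² = (7/(-2037) + (-30 - 18000 - 1110))² = (7*(-1/2037) - 19140)² = (-1/291 - 19140)² = (-5569741/291)² = 31022014807081/84681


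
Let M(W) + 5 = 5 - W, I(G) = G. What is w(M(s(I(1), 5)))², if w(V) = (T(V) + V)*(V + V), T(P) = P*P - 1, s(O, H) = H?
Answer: 36100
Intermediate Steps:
M(W) = -W (M(W) = -5 + (5 - W) = -W)
T(P) = -1 + P² (T(P) = P² - 1 = -1 + P²)
w(V) = 2*V*(-1 + V + V²) (w(V) = ((-1 + V²) + V)*(V + V) = (-1 + V + V²)*(2*V) = 2*V*(-1 + V + V²))
w(M(s(I(1), 5)))² = (2*(-1*5)*(-1 - 1*5 + (-1*5)²))² = (2*(-5)*(-1 - 5 + (-5)²))² = (2*(-5)*(-1 - 5 + 25))² = (2*(-5)*19)² = (-190)² = 36100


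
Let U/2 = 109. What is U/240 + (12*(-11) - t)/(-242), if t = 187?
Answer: 2939/1320 ≈ 2.2265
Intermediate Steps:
U = 218 (U = 2*109 = 218)
U/240 + (12*(-11) - t)/(-242) = 218/240 + (12*(-11) - 1*187)/(-242) = 218*(1/240) + (-132 - 187)*(-1/242) = 109/120 - 319*(-1/242) = 109/120 + 29/22 = 2939/1320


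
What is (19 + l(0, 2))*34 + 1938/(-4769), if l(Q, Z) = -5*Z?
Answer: 76704/251 ≈ 305.59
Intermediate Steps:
(19 + l(0, 2))*34 + 1938/(-4769) = (19 - 5*2)*34 + 1938/(-4769) = (19 - 10)*34 + 1938*(-1/4769) = 9*34 - 102/251 = 306 - 102/251 = 76704/251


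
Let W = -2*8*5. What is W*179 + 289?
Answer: -14031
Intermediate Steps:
W = -80 (W = -16*5 = -80)
W*179 + 289 = -80*179 + 289 = -14320 + 289 = -14031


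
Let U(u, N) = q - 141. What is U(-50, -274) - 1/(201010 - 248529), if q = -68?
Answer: -9931470/47519 ≈ -209.00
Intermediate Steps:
U(u, N) = -209 (U(u, N) = -68 - 141 = -209)
U(-50, -274) - 1/(201010 - 248529) = -209 - 1/(201010 - 248529) = -209 - 1/(-47519) = -209 - 1*(-1/47519) = -209 + 1/47519 = -9931470/47519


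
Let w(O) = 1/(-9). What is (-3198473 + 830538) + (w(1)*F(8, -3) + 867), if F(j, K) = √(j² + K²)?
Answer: -2367068 - √73/9 ≈ -2.3671e+6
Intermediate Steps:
w(O) = -⅑
F(j, K) = √(K² + j²)
(-3198473 + 830538) + (w(1)*F(8, -3) + 867) = (-3198473 + 830538) + (-√((-3)² + 8²)/9 + 867) = -2367935 + (-√(9 + 64)/9 + 867) = -2367935 + (-√73/9 + 867) = -2367935 + (867 - √73/9) = -2367068 - √73/9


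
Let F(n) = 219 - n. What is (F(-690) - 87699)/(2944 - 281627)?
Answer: 86790/278683 ≈ 0.31143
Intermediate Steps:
(F(-690) - 87699)/(2944 - 281627) = ((219 - 1*(-690)) - 87699)/(2944 - 281627) = ((219 + 690) - 87699)/(-278683) = (909 - 87699)*(-1/278683) = -86790*(-1/278683) = 86790/278683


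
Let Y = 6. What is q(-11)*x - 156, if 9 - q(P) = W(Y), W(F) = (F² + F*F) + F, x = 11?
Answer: -915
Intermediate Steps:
W(F) = F + 2*F² (W(F) = (F² + F²) + F = 2*F² + F = F + 2*F²)
q(P) = -69 (q(P) = 9 - 6*(1 + 2*6) = 9 - 6*(1 + 12) = 9 - 6*13 = 9 - 1*78 = 9 - 78 = -69)
q(-11)*x - 156 = -69*11 - 156 = -759 - 156 = -915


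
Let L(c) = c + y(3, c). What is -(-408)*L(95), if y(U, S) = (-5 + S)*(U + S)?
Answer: 3637320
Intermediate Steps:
y(U, S) = (-5 + S)*(S + U)
L(c) = -15 + c**2 - c (L(c) = c + (c**2 - 5*c - 5*3 + c*3) = c + (c**2 - 5*c - 15 + 3*c) = c + (-15 + c**2 - 2*c) = -15 + c**2 - c)
-(-408)*L(95) = -(-408)*(-15 + 95**2 - 1*95) = -(-408)*(-15 + 9025 - 95) = -(-408)*8915 = -1*(-3637320) = 3637320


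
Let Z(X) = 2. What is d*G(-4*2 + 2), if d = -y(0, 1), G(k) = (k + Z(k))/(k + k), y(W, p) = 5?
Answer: -5/3 ≈ -1.6667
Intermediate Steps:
G(k) = (2 + k)/(2*k) (G(k) = (k + 2)/(k + k) = (2 + k)/((2*k)) = (2 + k)*(1/(2*k)) = (2 + k)/(2*k))
d = -5 (d = -1*5 = -5)
d*G(-4*2 + 2) = -5*(2 + (-4*2 + 2))/(2*(-4*2 + 2)) = -5*(2 + (-8 + 2))/(2*(-8 + 2)) = -5*(2 - 6)/(2*(-6)) = -5*(-1)*(-4)/(2*6) = -5*1/3 = -5/3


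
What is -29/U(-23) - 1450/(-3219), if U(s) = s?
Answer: 4369/2553 ≈ 1.7113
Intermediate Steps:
-29/U(-23) - 1450/(-3219) = -29/(-23) - 1450/(-3219) = -29*(-1/23) - 1450*(-1/3219) = 29/23 + 50/111 = 4369/2553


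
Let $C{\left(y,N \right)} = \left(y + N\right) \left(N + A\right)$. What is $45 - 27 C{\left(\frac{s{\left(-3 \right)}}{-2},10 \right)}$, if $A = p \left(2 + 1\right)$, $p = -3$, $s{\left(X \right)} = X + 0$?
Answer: $- \frac{531}{2} \approx -265.5$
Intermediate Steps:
$s{\left(X \right)} = X$
$A = -9$ ($A = - 3 \left(2 + 1\right) = \left(-3\right) 3 = -9$)
$C{\left(y,N \right)} = \left(-9 + N\right) \left(N + y\right)$ ($C{\left(y,N \right)} = \left(y + N\right) \left(N - 9\right) = \left(N + y\right) \left(-9 + N\right) = \left(-9 + N\right) \left(N + y\right)$)
$45 - 27 C{\left(\frac{s{\left(-3 \right)}}{-2},10 \right)} = 45 - 27 \left(10^{2} - 90 - 9 \left(- \frac{3}{-2}\right) + 10 \left(- \frac{3}{-2}\right)\right) = 45 - 27 \left(100 - 90 - 9 \left(\left(-3\right) \left(- \frac{1}{2}\right)\right) + 10 \left(\left(-3\right) \left(- \frac{1}{2}\right)\right)\right) = 45 - 27 \left(100 - 90 - \frac{27}{2} + 10 \cdot \frac{3}{2}\right) = 45 - 27 \left(100 - 90 - \frac{27}{2} + 15\right) = 45 - \frac{621}{2} = - \frac{531}{2}$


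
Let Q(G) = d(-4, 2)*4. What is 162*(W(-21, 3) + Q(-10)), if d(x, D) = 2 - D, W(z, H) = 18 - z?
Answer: 6318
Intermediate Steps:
Q(G) = 0 (Q(G) = (2 - 1*2)*4 = (2 - 2)*4 = 0*4 = 0)
162*(W(-21, 3) + Q(-10)) = 162*((18 - 1*(-21)) + 0) = 162*((18 + 21) + 0) = 162*(39 + 0) = 162*39 = 6318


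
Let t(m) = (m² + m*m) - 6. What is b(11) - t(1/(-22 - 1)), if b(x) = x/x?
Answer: 3701/529 ≈ 6.9962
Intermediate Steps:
b(x) = 1
t(m) = -6 + 2*m² (t(m) = (m² + m²) - 6 = 2*m² - 6 = -6 + 2*m²)
b(11) - t(1/(-22 - 1)) = 1 - (-6 + 2*(1/(-22 - 1))²) = 1 - (-6 + 2*(1/(-23))²) = 1 - (-6 + 2*(-1/23)²) = 1 - (-6 + 2*(1/529)) = 1 - (-6 + 2/529) = 1 - 1*(-3172/529) = 1 + 3172/529 = 3701/529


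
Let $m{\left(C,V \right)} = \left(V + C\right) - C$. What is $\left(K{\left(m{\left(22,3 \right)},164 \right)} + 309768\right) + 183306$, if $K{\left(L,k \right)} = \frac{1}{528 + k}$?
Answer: $\frac{341207209}{692} \approx 4.9307 \cdot 10^{5}$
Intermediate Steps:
$m{\left(C,V \right)} = V$ ($m{\left(C,V \right)} = \left(C + V\right) - C = V$)
$\left(K{\left(m{\left(22,3 \right)},164 \right)} + 309768\right) + 183306 = \left(\frac{1}{528 + 164} + 309768\right) + 183306 = \left(\frac{1}{692} + 309768\right) + 183306 = \frac{214359457}{692} + 183306 = \frac{341207209}{692}$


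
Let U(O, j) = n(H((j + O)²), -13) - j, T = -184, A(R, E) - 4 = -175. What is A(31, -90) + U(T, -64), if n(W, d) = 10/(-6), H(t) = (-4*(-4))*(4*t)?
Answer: -326/3 ≈ -108.67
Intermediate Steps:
A(R, E) = -171 (A(R, E) = 4 - 175 = -171)
H(t) = 64*t (H(t) = 16*(4*t) = 64*t)
n(W, d) = -5/3 (n(W, d) = 10*(-⅙) = -5/3)
U(O, j) = -5/3 - j
A(31, -90) + U(T, -64) = -171 + (-5/3 - 1*(-64)) = -171 + (-5/3 + 64) = -171 + 187/3 = -326/3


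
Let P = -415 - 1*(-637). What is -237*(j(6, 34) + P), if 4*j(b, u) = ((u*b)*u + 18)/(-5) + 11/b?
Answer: 1187291/40 ≈ 29682.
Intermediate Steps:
j(b, u) = -9/10 + 11/(4*b) - b*u²/20 (j(b, u) = (((u*b)*u + 18)/(-5) + 11/b)/4 = (((b*u)*u + 18)*(-⅕) + 11/b)/4 = ((b*u² + 18)*(-⅕) + 11/b)/4 = ((18 + b*u²)*(-⅕) + 11/b)/4 = ((-18/5 - b*u²/5) + 11/b)/4 = (-18/5 + 11/b - b*u²/5)/4 = -9/10 + 11/(4*b) - b*u²/20)
P = 222 (P = -415 + 637 = 222)
-237*(j(6, 34) + P) = -237*((1/20)*(55 - 1*6*(18 + 6*34²))/6 + 222) = -237*((1/20)*(⅙)*(55 - 1*6*(18 + 6*1156)) + 222) = -237*((1/20)*(⅙)*(55 - 1*6*(18 + 6936)) + 222) = -237*((1/20)*(⅙)*(55 - 1*6*6954) + 222) = -237*((1/20)*(⅙)*(55 - 41724) + 222) = -237*((1/20)*(⅙)*(-41669) + 222) = -237*(-41669/120 + 222) = -237*(-15029/120) = 1187291/40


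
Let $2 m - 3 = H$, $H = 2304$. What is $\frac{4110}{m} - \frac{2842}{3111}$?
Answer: $\frac{6338642}{2392359} \approx 2.6495$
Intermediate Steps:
$m = \frac{2307}{2}$ ($m = \frac{3}{2} + \frac{1}{2} \cdot 2304 = \frac{3}{2} + 1152 = \frac{2307}{2} \approx 1153.5$)
$\frac{4110}{m} - \frac{2842}{3111} = \frac{4110}{\frac{2307}{2}} - \frac{2842}{3111} = 4110 \cdot \frac{2}{2307} - \frac{2842}{3111} = \frac{2740}{769} - \frac{2842}{3111} = \frac{6338642}{2392359}$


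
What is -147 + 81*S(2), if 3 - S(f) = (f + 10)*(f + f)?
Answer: -3792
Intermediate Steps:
S(f) = 3 - 2*f*(10 + f) (S(f) = 3 - (f + 10)*(f + f) = 3 - (10 + f)*2*f = 3 - 2*f*(10 + f))
-147 + 81*S(2) = -147 + 81*(3 - 20*2 - 2*2²) = -147 + 81*(3 - 40 - 2*4) = -147 + 81*(3 - 40 - 8) = -147 + 81*(-45) = -147 - 3645 = -3792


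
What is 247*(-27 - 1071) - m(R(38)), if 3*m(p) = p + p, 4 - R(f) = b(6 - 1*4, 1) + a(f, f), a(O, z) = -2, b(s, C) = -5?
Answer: -813640/3 ≈ -2.7121e+5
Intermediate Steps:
R(f) = 11 (R(f) = 4 - (-5 - 2) = 4 - 1*(-7) = 4 + 7 = 11)
m(p) = 2*p/3 (m(p) = (p + p)/3 = (2*p)/3 = 2*p/3)
247*(-27 - 1071) - m(R(38)) = 247*(-27 - 1071) - 2*11/3 = 247*(-1098) - 1*22/3 = -271206 - 22/3 = -813640/3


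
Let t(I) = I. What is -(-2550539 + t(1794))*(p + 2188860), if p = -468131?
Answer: 4385699435105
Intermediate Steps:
-(-2550539 + t(1794))*(p + 2188860) = -(-2550539 + 1794)*(-468131 + 2188860) = -(-2548745)*1720729 = -1*(-4385699435105) = 4385699435105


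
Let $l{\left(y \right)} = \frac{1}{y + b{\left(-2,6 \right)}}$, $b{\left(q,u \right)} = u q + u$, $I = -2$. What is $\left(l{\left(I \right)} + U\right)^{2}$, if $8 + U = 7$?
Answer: $\frac{81}{64} \approx 1.2656$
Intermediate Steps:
$b{\left(q,u \right)} = u + q u$ ($b{\left(q,u \right)} = q u + u = u + q u$)
$U = -1$ ($U = -8 + 7 = -1$)
$l{\left(y \right)} = \frac{1}{-6 + y}$ ($l{\left(y \right)} = \frac{1}{y + 6 \left(1 - 2\right)} = \frac{1}{y + 6 \left(-1\right)} = \frac{1}{y - 6} = \frac{1}{-6 + y}$)
$\left(l{\left(I \right)} + U\right)^{2} = \left(\frac{1}{-6 - 2} - 1\right)^{2} = \left(\frac{1}{-8} - 1\right)^{2} = \left(- \frac{1}{8} - 1\right)^{2} = \left(- \frac{9}{8}\right)^{2} = \frac{81}{64}$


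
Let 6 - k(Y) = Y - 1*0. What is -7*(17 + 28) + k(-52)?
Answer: -257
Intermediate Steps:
k(Y) = 6 - Y (k(Y) = 6 - (Y - 1*0) = 6 - (Y + 0) = 6 - Y)
-7*(17 + 28) + k(-52) = -7*(17 + 28) + (6 - 1*(-52)) = -7*45 + (6 + 52) = -315 + 58 = -257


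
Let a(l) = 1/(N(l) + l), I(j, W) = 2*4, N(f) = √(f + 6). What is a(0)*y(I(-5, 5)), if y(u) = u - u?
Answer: 0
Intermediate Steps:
N(f) = √(6 + f)
I(j, W) = 8
y(u) = 0
a(l) = 1/(l + √(6 + l)) (a(l) = 1/(√(6 + l) + l) = 1/(l + √(6 + l)))
a(0)*y(I(-5, 5)) = 0/(0 + √(6 + 0)) = 0/(0 + √6) = 0/√6 = (√6/6)*0 = 0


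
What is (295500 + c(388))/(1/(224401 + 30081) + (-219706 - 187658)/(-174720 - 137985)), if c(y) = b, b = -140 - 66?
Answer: 7832948348443380/34555706051 ≈ 2.2668e+5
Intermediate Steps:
b = -206
c(y) = -206
(295500 + c(388))/(1/(224401 + 30081) + (-219706 - 187658)/(-174720 - 137985)) = (295500 - 206)/(1/(224401 + 30081) + (-219706 - 187658)/(-174720 - 137985)) = 295294/(1/254482 - 407364/(-312705)) = 295294/(1/254482 - 407364*(-1/312705)) = 295294/(1/254482 + 135788/104235) = 295294/(34555706051/26525931270) = 295294*(26525931270/34555706051) = 7832948348443380/34555706051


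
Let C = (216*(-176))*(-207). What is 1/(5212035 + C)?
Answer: 1/13081347 ≈ 7.6445e-8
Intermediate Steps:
C = 7869312 (C = -38016*(-207) = 7869312)
1/(5212035 + C) = 1/(5212035 + 7869312) = 1/13081347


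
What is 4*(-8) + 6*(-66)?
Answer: -428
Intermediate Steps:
4*(-8) + 6*(-66) = -32 - 396 = -428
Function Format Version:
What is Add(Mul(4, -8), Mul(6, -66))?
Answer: -428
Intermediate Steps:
Add(Mul(4, -8), Mul(6, -66)) = Add(-32, -396) = -428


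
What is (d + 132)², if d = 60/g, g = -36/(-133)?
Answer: 1125721/9 ≈ 1.2508e+5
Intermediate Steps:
g = 36/133 (g = -36*(-1/133) = 36/133 ≈ 0.27068)
d = 665/3 (d = 60/(36/133) = 60*(133/36) = 665/3 ≈ 221.67)
(d + 132)² = (665/3 + 132)² = (1061/3)² = 1125721/9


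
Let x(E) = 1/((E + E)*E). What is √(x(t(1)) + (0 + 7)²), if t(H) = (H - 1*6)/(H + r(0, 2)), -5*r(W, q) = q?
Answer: √122518/50 ≈ 7.0005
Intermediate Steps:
r(W, q) = -q/5
t(H) = (-6 + H)/(-⅖ + H) (t(H) = (H - 1*6)/(H - ⅕*2) = (H - 6)/(H - ⅖) = (-6 + H)/(-⅖ + H))
x(E) = 1/(2*E²) (x(E) = 1/(((2*E))*E) = (1/(2*E))/E = 1/(2*E²))
√(x(t(1)) + (0 + 7)²) = √(1/(2*(5*(-6 + 1)/(-2 + 5*1))²) + (0 + 7)²) = √(1/(2*(5*(-5)/(-2 + 5))²) + 7²) = √(1/(2*(5*(-5)/3)²) + 49) = √(1/(2*(5*(⅓)*(-5))²) + 49) = √(1/(2*(-25/3)²) + 49) = √((½)*(9/625) + 49) = √(9/1250 + 49) = √(61259/1250) = √122518/50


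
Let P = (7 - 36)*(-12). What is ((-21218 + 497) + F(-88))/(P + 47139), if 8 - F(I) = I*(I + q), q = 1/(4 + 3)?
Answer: -18101/30219 ≈ -0.59899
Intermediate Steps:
q = ⅐ (q = 1/7 = ⅐ ≈ 0.14286)
F(I) = 8 - I*(⅐ + I) (F(I) = 8 - I*(I + ⅐) = 8 - I*(⅐ + I))
P = 348 (P = -29*(-12) = 348)
((-21218 + 497) + F(-88))/(P + 47139) = ((-21218 + 497) + (8 - 1*(-88)² - ⅐*(-88)))/(348 + 47139) = (-20721 + (8 - 1*7744 + 88/7))/47487 = (-20721 + (8 - 7744 + 88/7))*(1/47487) = (-20721 - 54064/7)*(1/47487) = -199111/7*1/47487 = -18101/30219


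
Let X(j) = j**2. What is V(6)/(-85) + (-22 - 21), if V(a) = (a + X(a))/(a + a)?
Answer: -7317/170 ≈ -43.041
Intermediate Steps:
V(a) = (a + a**2)/(2*a) (V(a) = (a + a**2)/(a + a) = (a + a**2)/((2*a)) = (a + a**2)*(1/(2*a)) = (a + a**2)/(2*a))
V(6)/(-85) + (-22 - 21) = (1/2 + (1/2)*6)/(-85) + (-22 - 21) = -(1/2 + 3)/85 - 43 = -1/85*7/2 - 43 = -7/170 - 43 = -7317/170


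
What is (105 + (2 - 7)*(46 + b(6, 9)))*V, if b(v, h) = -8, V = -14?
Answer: 1190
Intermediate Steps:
(105 + (2 - 7)*(46 + b(6, 9)))*V = (105 + (2 - 7)*(46 - 8))*(-14) = (105 - 5*38)*(-14) = (105 - 190)*(-14) = -85*(-14) = 1190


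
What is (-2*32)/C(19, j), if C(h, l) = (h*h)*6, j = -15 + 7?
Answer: -32/1083 ≈ -0.029548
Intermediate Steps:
j = -8
C(h, l) = 6*h**2 (C(h, l) = h**2*6 = 6*h**2)
(-2*32)/C(19, j) = (-2*32)/((6*19**2)) = -64/(6*361) = -64/2166 = -64*1/2166 = -32/1083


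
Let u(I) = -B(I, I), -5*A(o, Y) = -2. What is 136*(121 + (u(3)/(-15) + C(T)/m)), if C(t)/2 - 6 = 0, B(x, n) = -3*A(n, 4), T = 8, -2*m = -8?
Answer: 421328/25 ≈ 16853.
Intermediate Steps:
m = 4 (m = -½*(-8) = 4)
A(o, Y) = ⅖ (A(o, Y) = -⅕*(-2) = ⅖)
B(x, n) = -6/5 (B(x, n) = -3*⅖ = -6/5)
C(t) = 12 (C(t) = 12 + 2*0 = 12 + 0 = 12)
u(I) = 6/5 (u(I) = -1*(-6/5) = 6/5)
136*(121 + (u(3)/(-15) + C(T)/m)) = 136*(121 + ((6/5)/(-15) + 12/4)) = 136*(121 + ((6/5)*(-1/15) + 12*(¼))) = 136*(121 + (-2/25 + 3)) = 136*(121 + 73/25) = 136*(3098/25) = 421328/25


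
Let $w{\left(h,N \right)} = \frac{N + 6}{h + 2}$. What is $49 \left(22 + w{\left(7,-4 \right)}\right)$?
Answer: $\frac{9800}{9} \approx 1088.9$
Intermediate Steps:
$w{\left(h,N \right)} = \frac{6 + N}{2 + h}$
$49 \left(22 + w{\left(7,-4 \right)}\right) = 49 \left(22 + \frac{6 - 4}{2 + 7}\right) = 49 \left(22 + \frac{1}{9} \cdot 2\right) = 49 \left(22 + \frac{2}{9}\right) = 49 \cdot \frac{200}{9} = \frac{9800}{9}$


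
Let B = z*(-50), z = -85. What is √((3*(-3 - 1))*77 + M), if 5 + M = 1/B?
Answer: I*√671202330/850 ≈ 30.479*I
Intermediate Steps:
B = 4250 (B = -85*(-50) = 4250)
M = -21249/4250 (M = -5 + 1/4250 = -21249/4250 ≈ -4.9998)
√((3*(-3 - 1))*77 + M) = √((3*(-3 - 1))*77 - 21249/4250) = √((3*(-4))*77 - 21249/4250) = √(-12*77 - 21249/4250) = √(-924 - 21249/4250) = √(-3948249/4250) = I*√671202330/850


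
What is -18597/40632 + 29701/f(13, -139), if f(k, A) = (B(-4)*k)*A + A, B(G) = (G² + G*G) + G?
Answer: -716776609/687154840 ≈ -1.0431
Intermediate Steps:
B(G) = G + 2*G² (B(G) = (G² + G²) + G = 2*G² + G = G + 2*G²)
f(k, A) = A + 28*A*k (f(k, A) = ((-4*(1 + 2*(-4)))*k)*A + A = ((-4*(1 - 8))*k)*A + A = ((-4*(-7))*k)*A + A = (28*k)*A + A = 28*A*k + A = A + 28*A*k)
-18597/40632 + 29701/f(13, -139) = -18597/40632 + 29701/((-139*(1 + 28*13))) = -18597*1/40632 + 29701/((-139*(1 + 364))) = -6199/13544 + 29701/((-139*365)) = -6199/13544 + 29701/(-50735) = -6199/13544 + 29701*(-1/50735) = -6199/13544 - 29701/50735 = -716776609/687154840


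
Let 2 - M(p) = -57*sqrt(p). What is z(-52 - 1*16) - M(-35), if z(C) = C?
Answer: -70 - 57*I*sqrt(35) ≈ -70.0 - 337.22*I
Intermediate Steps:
M(p) = 2 + 57*sqrt(p) (M(p) = 2 - (-57)*sqrt(p) = 2 + 57*sqrt(p))
z(-52 - 1*16) - M(-35) = (-52 - 1*16) - (2 + 57*sqrt(-35)) = (-52 - 16) - (2 + 57*(I*sqrt(35))) = -68 - (2 + 57*I*sqrt(35)) = -68 + (-2 - 57*I*sqrt(35)) = -70 - 57*I*sqrt(35)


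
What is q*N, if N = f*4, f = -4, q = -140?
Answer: 2240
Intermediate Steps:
N = -16 (N = -4*4 = -16)
q*N = -140*(-16) = 2240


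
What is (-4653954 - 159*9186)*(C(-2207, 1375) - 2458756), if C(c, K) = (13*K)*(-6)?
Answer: 15689915535168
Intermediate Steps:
C(c, K) = -78*K
(-4653954 - 159*9186)*(C(-2207, 1375) - 2458756) = (-4653954 - 159*9186)*(-78*1375 - 2458756) = (-4653954 - 1460574)*(-107250 - 2458756) = -6114528*(-2566006) = 15689915535168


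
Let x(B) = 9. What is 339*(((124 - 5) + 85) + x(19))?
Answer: 72207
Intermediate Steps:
339*(((124 - 5) + 85) + x(19)) = 339*(((124 - 5) + 85) + 9) = 339*((119 + 85) + 9) = 339*(204 + 9) = 339*213 = 72207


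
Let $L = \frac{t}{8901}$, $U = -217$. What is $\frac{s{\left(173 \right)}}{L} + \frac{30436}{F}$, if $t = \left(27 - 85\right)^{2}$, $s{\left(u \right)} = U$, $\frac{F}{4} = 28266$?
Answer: $- \frac{3897904489}{6791916} \approx -573.9$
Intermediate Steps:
$F = 113064$ ($F = 4 \cdot 28266 = 113064$)
$s{\left(u \right)} = -217$
$t = 3364$ ($t = \left(-58\right)^{2} = 3364$)
$L = \frac{3364}{8901} \approx 0.37793$
$\frac{s{\left(173 \right)}}{L} + \frac{30436}{F} = - \frac{217}{\frac{3364}{8901}} + \frac{30436}{113064} = \left(-217\right) \frac{8901}{3364} + 30436 \cdot \frac{1}{113064} = - \frac{1931517}{3364} + \frac{1087}{4038} = - \frac{3897904489}{6791916}$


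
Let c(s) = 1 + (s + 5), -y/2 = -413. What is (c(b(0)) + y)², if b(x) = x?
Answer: 692224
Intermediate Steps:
y = 826 (y = -2*(-413) = 826)
c(s) = 6 + s (c(s) = 1 + (5 + s) = 6 + s)
(c(b(0)) + y)² = ((6 + 0) + 826)² = (6 + 826)² = 832² = 692224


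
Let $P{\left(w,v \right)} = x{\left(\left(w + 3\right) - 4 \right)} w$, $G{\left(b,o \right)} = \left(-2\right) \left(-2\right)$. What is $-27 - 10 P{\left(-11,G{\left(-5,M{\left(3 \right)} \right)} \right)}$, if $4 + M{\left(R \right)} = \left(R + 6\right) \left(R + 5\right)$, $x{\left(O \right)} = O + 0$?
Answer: $-1347$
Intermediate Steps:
$x{\left(O \right)} = O$
$M{\left(R \right)} = -4 + \left(5 + R\right) \left(6 + R\right)$ ($M{\left(R \right)} = -4 + \left(R + 6\right) \left(R + 5\right) = -4 + \left(6 + R\right) \left(5 + R\right) = -4 + \left(5 + R\right) \left(6 + R\right)$)
$G{\left(b,o \right)} = 4$
$P{\left(w,v \right)} = w \left(-1 + w\right)$ ($P{\left(w,v \right)} = \left(\left(w + 3\right) - 4\right) w = \left(\left(3 + w\right) - 4\right) w = \left(-1 + w\right) w = w \left(-1 + w\right)$)
$-27 - 10 P{\left(-11,G{\left(-5,M{\left(3 \right)} \right)} \right)} = -27 - 10 \left(- 11 \left(-1 - 11\right)\right) = -27 - 10 \left(\left(-11\right) \left(-12\right)\right) = -27 - 1320 = -1347$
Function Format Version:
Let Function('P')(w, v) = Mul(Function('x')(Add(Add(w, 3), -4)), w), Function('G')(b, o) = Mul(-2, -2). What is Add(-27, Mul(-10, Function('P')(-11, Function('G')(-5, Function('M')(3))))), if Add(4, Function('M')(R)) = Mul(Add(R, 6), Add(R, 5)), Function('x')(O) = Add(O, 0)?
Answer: -1347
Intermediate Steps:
Function('x')(O) = O
Function('M')(R) = Add(-4, Mul(Add(5, R), Add(6, R))) (Function('M')(R) = Add(-4, Mul(Add(R, 6), Add(R, 5))) = Add(-4, Mul(Add(6, R), Add(5, R))) = Add(-4, Mul(Add(5, R), Add(6, R))))
Function('G')(b, o) = 4
Function('P')(w, v) = Mul(w, Add(-1, w)) (Function('P')(w, v) = Mul(Add(Add(w, 3), -4), w) = Mul(Add(Add(3, w), -4), w) = Mul(Add(-1, w), w) = Mul(w, Add(-1, w)))
Add(-27, Mul(-10, Function('P')(-11, Function('G')(-5, Function('M')(3))))) = Add(-27, Mul(-10, Mul(-11, Add(-1, -11)))) = Add(-27, Mul(-10, Mul(-11, -12))) = Add(-27, Mul(-10, 132)) = Add(-27, -1320) = -1347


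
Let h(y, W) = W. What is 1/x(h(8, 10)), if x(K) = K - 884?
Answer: -1/874 ≈ -0.0011442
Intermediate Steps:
x(K) = -884 + K
1/x(h(8, 10)) = 1/(-884 + 10) = 1/(-874) = -1/874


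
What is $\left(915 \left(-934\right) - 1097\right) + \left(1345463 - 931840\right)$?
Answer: $-442084$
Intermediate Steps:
$\left(915 \left(-934\right) - 1097\right) + \left(1345463 - 931840\right) = \left(-854610 - 1097\right) + \left(1345463 - 931840\right) = -855707 + 413623 = -442084$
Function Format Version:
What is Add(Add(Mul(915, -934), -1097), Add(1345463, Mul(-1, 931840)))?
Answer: -442084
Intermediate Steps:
Add(Add(Mul(915, -934), -1097), Add(1345463, Mul(-1, 931840))) = Add(Add(-854610, -1097), Add(1345463, -931840)) = Add(-855707, 413623) = -442084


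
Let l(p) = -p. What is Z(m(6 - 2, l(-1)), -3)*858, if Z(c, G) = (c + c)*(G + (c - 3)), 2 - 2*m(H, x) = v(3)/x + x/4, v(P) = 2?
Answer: 21021/16 ≈ 1313.8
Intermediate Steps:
m(H, x) = 1 - 1/x - x/8 (m(H, x) = 1 - (2/x + x/4)/2 = 1 + (-1/x - x/8) = 1 - 1/x - x/8)
Z(c, G) = 2*c*(-3 + G + c) (Z(c, G) = (2*c)*(G + (-3 + c)) = (2*c)*(-3 + G + c) = 2*c*(-3 + G + c))
Z(m(6 - 2, l(-1)), -3)*858 = (2*(1 - 1/((-1*(-1))) - (-1)*(-1)/8)*(-3 - 3 + (1 - 1/((-1*(-1))) - (-1)*(-1)/8)))*858 = (2*(1 - 1/1 - ⅛*1)*(-3 - 3 + (1 - 1/1 - ⅛*1)))*858 = (2*(1 - 1*1 - ⅛)*(-3 - 3 + (1 - 1*1 - ⅛)))*858 = (2*(1 - 1 - ⅛)*(-3 - 3 + (1 - 1 - ⅛)))*858 = (2*(-⅛)*(-3 - 3 - ⅛))*858 = (2*(-⅛)*(-49/8))*858 = (49/32)*858 = 21021/16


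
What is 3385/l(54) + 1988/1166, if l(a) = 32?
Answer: 2005263/18656 ≈ 107.49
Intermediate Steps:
3385/l(54) + 1988/1166 = 3385/32 + 1988/1166 = 3385*(1/32) + 1988*(1/1166) = 3385/32 + 994/583 = 2005263/18656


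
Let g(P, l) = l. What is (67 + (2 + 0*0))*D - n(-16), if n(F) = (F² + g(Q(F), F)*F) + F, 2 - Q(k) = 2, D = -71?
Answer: -5395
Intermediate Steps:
Q(k) = 0 (Q(k) = 2 - 1*2 = 2 - 2 = 0)
n(F) = F + 2*F² (n(F) = (F² + F*F) + F = (F² + F²) + F = 2*F² + F = F + 2*F²)
(67 + (2 + 0*0))*D - n(-16) = (67 + (2 + 0*0))*(-71) - (-16)*(1 + 2*(-16)) = (67 + (2 + 0))*(-71) - (-16)*(1 - 32) = (67 + 2)*(-71) - (-16)*(-31) = 69*(-71) - 1*496 = -4899 - 496 = -5395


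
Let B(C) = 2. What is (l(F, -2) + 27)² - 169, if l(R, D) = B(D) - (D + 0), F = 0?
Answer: 792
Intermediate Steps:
l(R, D) = 2 - D (l(R, D) = 2 - (D + 0) = 2 - D)
(l(F, -2) + 27)² - 169 = ((2 - 1*(-2)) + 27)² - 169 = ((2 + 2) + 27)² - 169 = (4 + 27)² - 169 = 31² - 169 = 961 - 169 = 792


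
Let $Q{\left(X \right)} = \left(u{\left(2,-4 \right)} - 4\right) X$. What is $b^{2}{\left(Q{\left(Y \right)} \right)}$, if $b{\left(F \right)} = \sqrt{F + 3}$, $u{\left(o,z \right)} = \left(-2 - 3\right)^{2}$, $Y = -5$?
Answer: $-102$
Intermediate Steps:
$u{\left(o,z \right)} = 25$ ($u{\left(o,z \right)} = \left(-5\right)^{2} = 25$)
$Q{\left(X \right)} = 21 X$ ($Q{\left(X \right)} = \left(25 - 4\right) X = 21 X$)
$b{\left(F \right)} = \sqrt{3 + F}$
$b^{2}{\left(Q{\left(Y \right)} \right)} = \left(\sqrt{3 + 21 \left(-5\right)}\right)^{2} = \left(\sqrt{3 - 105}\right)^{2} = \left(\sqrt{-102}\right)^{2} = \left(i \sqrt{102}\right)^{2} = -102$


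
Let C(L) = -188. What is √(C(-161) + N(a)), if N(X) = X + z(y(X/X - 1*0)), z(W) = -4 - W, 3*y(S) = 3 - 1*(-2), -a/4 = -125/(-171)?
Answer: I*√638723/57 ≈ 14.021*I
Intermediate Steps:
a = -500/171 (a = -(-500)/(-171) = -(-500)*(-1)/171 = -4*125/171 = -500/171 ≈ -2.9240)
y(S) = 5/3 (y(S) = (3 - 1*(-2))/3 = (3 + 2)/3 = (⅓)*5 = 5/3)
N(X) = -17/3 + X (N(X) = X + (-4 - 1*5/3) = X + (-4 - 5/3) = X - 17/3 = -17/3 + X)
√(C(-161) + N(a)) = √(-188 + (-17/3 - 500/171)) = √(-188 - 1469/171) = √(-33617/171) = I*√638723/57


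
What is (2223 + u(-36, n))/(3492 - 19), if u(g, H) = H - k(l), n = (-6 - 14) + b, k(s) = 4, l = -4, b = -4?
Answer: 2195/3473 ≈ 0.63202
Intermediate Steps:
n = -24 (n = (-6 - 14) - 4 = -20 - 4 = -24)
u(g, H) = -4 + H (u(g, H) = H - 1*4 = H - 4 = -4 + H)
(2223 + u(-36, n))/(3492 - 19) = (2223 + (-4 - 24))/(3492 - 19) = (2223 - 28)/3473 = 2195*(1/3473) = 2195/3473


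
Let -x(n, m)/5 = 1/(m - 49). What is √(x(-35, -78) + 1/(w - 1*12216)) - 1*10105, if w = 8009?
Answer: -10105 + 2*√2792728603/534289 ≈ -10105.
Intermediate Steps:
x(n, m) = -5/(-49 + m) (x(n, m) = -5/(m - 49) = -5/(-49 + m))
√(x(-35, -78) + 1/(w - 1*12216)) - 1*10105 = √(-5/(-49 - 78) + 1/(8009 - 1*12216)) - 1*10105 = √(-5/(-127) + 1/(8009 - 12216)) - 10105 = √(-5*(-1/127) + 1/(-4207)) - 10105 = √(5/127 - 1/4207) - 10105 = √(20908/534289) - 10105 = 2*√2792728603/534289 - 10105 = -10105 + 2*√2792728603/534289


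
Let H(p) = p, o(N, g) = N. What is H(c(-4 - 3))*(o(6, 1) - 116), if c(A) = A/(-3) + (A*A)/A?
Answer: 1540/3 ≈ 513.33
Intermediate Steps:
c(A) = 2*A/3 (c(A) = A*(-⅓) + A²/A = -A/3 + A = 2*A/3)
H(c(-4 - 3))*(o(6, 1) - 116) = (2*(-4 - 3)/3)*(6 - 116) = ((⅔)*(-7))*(-110) = -14/3*(-110) = 1540/3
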